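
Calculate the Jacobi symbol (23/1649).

1

Reciprocity: 23 ≡ 3 and 1649 ≡ 1 (mod 4), so (23/1649) = +(1649/23).
Reduce top mod 23: now compute (16/23).
Pull out 2^4: since 23 ≡ 7 (mod 8), (2/23) = +1, so (2/23)^4 = +1.
Reached (1/23) = 1. Collecting the sign flips along the way, the symbol is +1.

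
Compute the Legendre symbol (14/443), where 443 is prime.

Pull out 2: since 443 ≡ 3 (mod 8), (2/443) = -1.
Reciprocity: 7 ≡ 3 and 443 ≡ 3 (mod 4), so (7/443) = −(443/7).
Reduce top mod 7: now compute (2/7).
Pull out 2: since 7 ≡ 7 (mod 8), (2/7) = +1.
Reached (1/7) = 1. Collecting the sign flips along the way, the symbol is +1.

1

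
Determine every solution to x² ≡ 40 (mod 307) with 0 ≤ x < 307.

Since 307 ≡ 3 (mod 4), a square root of 40 is 40^((307+1)/4) = 40^77 mod 307.
Repeated squaring: 40^2≡65, 40^4≡234, 40^8≡110, 40^16≡127, 40^32≡165, 40^64≡209 (mod 307).
40^77 = 40^(64+8+4+1) ≡ 276 (mod 307).
Check: 276² = 76176 ≡ 40 (mod 307). The two roots are 31 and 276.

31, 276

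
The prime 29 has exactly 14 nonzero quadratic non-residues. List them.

Square k = 1,…,14 (k and 29−k give the same square):
1²=1, 2²=4, 3²=9, 4²=16, 5²=25, 6²≡7, 7²≡20, 8²≡6, 9²≡23, 10²≡13, 11²≡5, 12²≡28, 13²≡24, 14²≡22 (mod 29).
The residues are {1, 4, 5, 6, 7, 9, 13, 16, 20, 22, 23, 24, 25, 28}; the non-residues are the remaining 14 nonzero classes.

2, 3, 8, 10, 11, 12, 14, 15, 17, 18, 19, 21, 26, 27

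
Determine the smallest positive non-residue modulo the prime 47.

5

(2/47) = +1, so 2 is a residue.
(3/47) = +1, so 3 is a residue.
(4/47) = +1, so 4 is a residue.
(5/47) = −1, so 5 is the smallest positive non-residue mod 47.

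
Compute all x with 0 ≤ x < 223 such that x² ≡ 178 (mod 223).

Since 223 ≡ 3 (mod 4), a square root of 178 is 178^((223+1)/4) = 178^56 mod 223.
Repeated squaring: 178^2≡18, 178^4≡101, 178^8≡166, 178^16≡127, 178^32≡73 (mod 223).
178^56 = 178^(32+16+8) ≡ 63 (mod 223).
Check: 63² = 3969 ≡ 178 (mod 223). The two roots are 63 and 160.

63, 160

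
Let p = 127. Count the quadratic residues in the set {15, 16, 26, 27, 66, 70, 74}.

5

(15/127) = +1 → QR.
(16/127) = +1 → QR.
(26/127) = +1 → QR.
(27/127) = -1 → non-residue.
(66/127) = -1 → non-residue.
(70/127) = +1 → QR.
(74/127) = +1 → QR.
Total quadratic residues among the 7: 5.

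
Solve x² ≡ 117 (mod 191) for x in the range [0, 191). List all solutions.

Since 191 ≡ 3 (mod 4), a square root of 117 is 117^((191+1)/4) = 117^48 mod 191.
Repeated squaring: 117^2≡128, 117^4≡149, 117^8≡45, 117^16≡115, 117^32≡46 (mod 191).
117^48 = 117^(32+16) ≡ 133 (mod 191).
Check: 133² = 17689 ≡ 117 (mod 191). The two roots are 58 and 133.

58, 133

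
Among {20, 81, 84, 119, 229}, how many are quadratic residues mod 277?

(20/277) = -1 → non-residue.
(81/277) = +1 → QR.
(84/277) = +1 → QR.
(119/277) = -1 → non-residue.
(229/277) = +1 → QR.
Total quadratic residues among the 5: 3.

3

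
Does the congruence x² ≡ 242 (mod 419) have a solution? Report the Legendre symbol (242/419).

Euler's criterion: (242/419) ≡ 242^209 (mod 419).
242^2 ≡ 323 (mod 419)
242^4 ≡ 417 (mod 419)
242^8 ≡ 4 (mod 419)
242^16 ≡ 16 (mod 419)
242^32 ≡ 256 (mod 419)
242^64 ≡ 172 (mod 419)
242^128 ≡ 254 (mod 419)
242^209 = 242^(128+64+16+1) ≡ 418 (mod 419).
Result is 418 ≡ −1, so (242/419) = −1.

-1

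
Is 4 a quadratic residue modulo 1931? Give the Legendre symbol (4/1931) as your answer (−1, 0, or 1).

1

Pull out 2^2: since 1931 ≡ 3 (mod 8), (2/1931) = -1, so (2/1931)^2 = +1.
Reached (1/1931) = 1. Collecting the sign flips along the way, the symbol is +1.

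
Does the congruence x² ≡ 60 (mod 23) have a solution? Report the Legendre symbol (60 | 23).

First reduce: 60 ≡ 14 (mod 23).
Pull out 2: since 23 ≡ 7 (mod 8), (2/23) = +1.
Reciprocity: 7 ≡ 3 and 23 ≡ 3 (mod 4), so (7/23) = −(23/7).
Reduce top mod 7: now compute (2/7).
Pull out 2: since 7 ≡ 7 (mod 8), (2/7) = +1.
Reached (1/7) = 1. Collecting the sign flips along the way, the symbol is -1.

-1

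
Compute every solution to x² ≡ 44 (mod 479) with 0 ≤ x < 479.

Since 479 ≡ 3 (mod 4), a square root of 44 is 44^((479+1)/4) = 44^120 mod 479.
Repeated squaring: 44^2≡20, 44^4≡400, 44^8≡14, 44^16≡196, 44^32≡96, 44^64≡115 (mod 479).
44^120 = 44^(64+32+16+8) ≡ 363 (mod 479).
Check: 363² = 131769 ≡ 44 (mod 479). The two roots are 116 and 363.

116, 363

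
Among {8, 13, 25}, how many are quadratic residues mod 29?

(8/29) = -1 → non-residue.
(13/29) = +1 → QR.
(25/29) = +1 → QR.
Total quadratic residues among the 3: 2.

2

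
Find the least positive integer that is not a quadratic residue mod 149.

2

(2/149) = −1, so 2 is the smallest positive non-residue mod 149.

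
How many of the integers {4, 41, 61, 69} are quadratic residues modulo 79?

(4/79) = +1 → QR.
(41/79) = -1 → non-residue.
(61/79) = -1 → non-residue.
(69/79) = -1 → non-residue.
Total quadratic residues among the 4: 1.

1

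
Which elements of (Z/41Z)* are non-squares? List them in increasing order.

Square k = 1,…,20 (k and 41−k give the same square):
1²=1, 2²=4, 3²=9, 4²=16, 5²=25, 6²=36, 7²≡8, 8²≡23, 9²≡40, 10²≡18, 11²≡39, 12²≡21, 13²≡5, 14²≡32, 15²≡20, 16²≡10, 17²≡2, 18²≡37, 19²≡33, 20²≡31 (mod 41).
The residues are {1, 2, 4, 5, 8, 9, 10, 16, 18, 20, 21, 23, 25, 31, 32, 33, 36, 37, 39, 40}; the non-residues are the remaining 20 nonzero classes.

3,6,7,11,12,13,14,15,17,19,22,24,26,27,28,29,30,34,35,38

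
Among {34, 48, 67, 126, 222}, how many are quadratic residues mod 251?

3

(34/251) = -1 → non-residue.
(48/251) = +1 → QR.
(67/251) = +1 → QR.
(126/251) = -1 → non-residue.
(222/251) = +1 → QR.
Total quadratic residues among the 5: 3.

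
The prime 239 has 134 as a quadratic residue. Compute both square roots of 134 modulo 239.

Since 239 ≡ 3 (mod 4), a square root of 134 is 134^((239+1)/4) = 134^60 mod 239.
Repeated squaring: 134^2≡31, 134^4≡5, 134^8≡25, 134^16≡147, 134^32≡99 (mod 239).
134^60 = 134^(32+16+8+4) ≡ 96 (mod 239).
Check: 96² = 9216 ≡ 134 (mod 239). The two roots are 96 and 143.

96, 143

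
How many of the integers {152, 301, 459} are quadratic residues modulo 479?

0

(152/479) = -1 → non-residue.
(301/479) = -1 → non-residue.
(459/479) = -1 → non-residue.
Total quadratic residues among the 3: 0.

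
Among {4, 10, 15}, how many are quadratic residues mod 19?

(4/19) = +1 → QR.
(10/19) = -1 → non-residue.
(15/19) = -1 → non-residue.
Total quadratic residues among the 3: 1.

1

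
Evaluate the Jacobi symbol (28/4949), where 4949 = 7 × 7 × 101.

0

Pull out 2^2: since 4949 ≡ 5 (mod 8), (2/4949) = -1, so (2/4949)^2 = +1.
Reciprocity: 7 ≡ 3 and 4949 ≡ 1 (mod 4), so (7/4949) = +(4949/7).
Reduce top mod 7: now compute (0/7).
Top reduces to 0: gcd > 1, so the symbol is 0.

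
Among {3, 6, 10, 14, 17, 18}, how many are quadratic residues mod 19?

(3/19) = -1 → non-residue.
(6/19) = +1 → QR.
(10/19) = -1 → non-residue.
(14/19) = -1 → non-residue.
(17/19) = +1 → QR.
(18/19) = -1 → non-residue.
Total quadratic residues among the 6: 2.

2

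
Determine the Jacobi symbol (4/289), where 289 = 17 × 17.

1

Pull out 2^2: since 289 ≡ 1 (mod 8), (2/289) = +1, so (2/289)^2 = +1.
Reached (1/289) = 1. Collecting the sign flips along the way, the symbol is +1.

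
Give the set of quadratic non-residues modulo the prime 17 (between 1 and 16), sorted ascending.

Square k = 1,…,8 (k and 17−k give the same square):
1²=1, 2²=4, 3²=9, 4²=16, 5²≡8, 6²≡2, 7²≡15, 8²≡13 (mod 17).
The residues are {1, 2, 4, 8, 9, 13, 15, 16}; the non-residues are the remaining 8 nonzero classes.

3, 5, 6, 7, 10, 11, 12, 14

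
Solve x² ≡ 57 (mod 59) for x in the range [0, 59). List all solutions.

23, 36

Since 59 ≡ 3 (mod 4), a square root of 57 is 57^((59+1)/4) = 57^15 mod 59.
Repeated squaring: 57^2≡4, 57^4≡16, 57^8≡20 (mod 59).
57^15 = 57^(8+4+2+1) ≡ 36 (mod 59).
Check: 36² = 1296 ≡ 57 (mod 59). The two roots are 23 and 36.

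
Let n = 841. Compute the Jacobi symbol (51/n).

1

Reciprocity: 51 ≡ 3 and 841 ≡ 1 (mod 4), so (51/841) = +(841/51).
Reduce top mod 51: now compute (25/51).
Reciprocity: 25 ≡ 1 and 51 ≡ 3 (mod 4), so (25/51) = +(51/25).
Reduce top mod 25: now compute (1/25).
Reached (1/25) = 1. Collecting the sign flips along the way, the symbol is +1.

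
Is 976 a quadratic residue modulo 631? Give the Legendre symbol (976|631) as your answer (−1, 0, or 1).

-1

Euler's criterion: (976/631) ≡ 345^315 (mod 631).
345^2 ≡ 397 (mod 631)
345^4 ≡ 490 (mod 631)
345^8 ≡ 320 (mod 631)
345^16 ≡ 178 (mod 631)
345^32 ≡ 134 (mod 631)
345^64 ≡ 288 (mod 631)
345^128 ≡ 283 (mod 631)
345^256 ≡ 583 (mod 631)
345^315 = 345^(256+32+16+8+2+1) ≡ 630 (mod 631).
Result is 630 ≡ −1, so (976/631) = −1.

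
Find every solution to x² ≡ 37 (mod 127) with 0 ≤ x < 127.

52, 75

Since 127 ≡ 3 (mod 4), a square root of 37 is 37^((127+1)/4) = 37^32 mod 127.
Repeated squaring: 37^2≡99, 37^4≡22, 37^8≡103, 37^16≡68, 37^32≡52 (mod 127).
37^32 = 37^(32) ≡ 52 (mod 127).
Check: 52² = 2704 ≡ 37 (mod 127). The two roots are 52 and 75.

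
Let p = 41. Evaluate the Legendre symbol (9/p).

1

Reciprocity: 9 ≡ 1 and 41 ≡ 1 (mod 4), so (9/41) = +(41/9).
Reduce top mod 9: now compute (5/9).
Reciprocity: 5 ≡ 1 and 9 ≡ 1 (mod 4), so (5/9) = +(9/5).
Reduce top mod 5: now compute (4/5).
Pull out 2^2: since 5 ≡ 5 (mod 8), (2/5) = -1, so (2/5)^2 = +1.
Reached (1/5) = 1. Collecting the sign flips along the way, the symbol is +1.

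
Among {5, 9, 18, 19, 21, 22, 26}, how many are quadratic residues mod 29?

(5/29) = +1 → QR.
(9/29) = +1 → QR.
(18/29) = -1 → non-residue.
(19/29) = -1 → non-residue.
(21/29) = -1 → non-residue.
(22/29) = +1 → QR.
(26/29) = -1 → non-residue.
Total quadratic residues among the 7: 3.

3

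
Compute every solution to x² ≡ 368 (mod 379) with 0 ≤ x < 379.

Since 379 ≡ 3 (mod 4), a square root of 368 is 368^((379+1)/4) = 368^95 mod 379.
Repeated squaring: 368^2≡121, 368^4≡239, 368^8≡271, 368^16≡294, 368^32≡24, 368^64≡197 (mod 379).
368^95 = 368^(64+16+8+4+2+1) ≡ 87 (mod 379).
Check: 87² = 7569 ≡ 368 (mod 379). The two roots are 87 and 292.

87, 292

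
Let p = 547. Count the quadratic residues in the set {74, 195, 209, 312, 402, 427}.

(74/547) = +1 → QR.
(195/547) = +1 → QR.
(209/547) = +1 → QR.
(312/547) = +1 → QR.
(402/547) = +1 → QR.
(427/547) = +1 → QR.
Total quadratic residues among the 6: 6.

6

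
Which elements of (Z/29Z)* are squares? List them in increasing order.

1 4 5 6 7 9 13 16 20 22 23 24 25 28

Square k = 1,…,14 (k and 29−k give the same square):
1²=1, 2²=4, 3²=9, 4²=16, 5²=25, 6²≡7, 7²≡20, 8²≡6, 9²≡23, 10²≡13, 11²≡5, 12²≡28, 13²≡24, 14²≡22 (mod 29).
So the quadratic residues mod 29 are {1, 4, 5, 6, 7, 9, 13, 16, 20, 22, 23, 24, 25, 28}.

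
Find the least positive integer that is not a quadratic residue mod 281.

3

(2/281) = +1, so 2 is a residue.
(3/281) = −1, so 3 is the smallest positive non-residue mod 281.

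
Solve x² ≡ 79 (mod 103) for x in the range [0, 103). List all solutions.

Since 103 ≡ 3 (mod 4), a square root of 79 is 79^((103+1)/4) = 79^26 mod 103.
Repeated squaring: 79^2≡61, 79^4≡13, 79^8≡66, 79^16≡30 (mod 103).
79^26 = 79^(16+8+2) ≡ 64 (mod 103).
Check: 64² = 4096 ≡ 79 (mod 103). The two roots are 39 and 64.

39, 64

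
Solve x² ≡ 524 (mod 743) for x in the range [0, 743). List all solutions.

121, 622

Since 743 ≡ 3 (mod 4), a square root of 524 is 524^((743+1)/4) = 524^186 mod 743.
Repeated squaring: 524^2≡409, 524^4≡106, 524^8≡91, 524^16≡108, 524^32≡519, 524^64≡395, 524^128≡738 (mod 743).
524^186 = 524^(128+32+16+8+2) ≡ 121 (mod 743).
Check: 121² = 14641 ≡ 524 (mod 743). The two roots are 121 and 622.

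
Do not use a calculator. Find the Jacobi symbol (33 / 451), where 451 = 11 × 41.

Reciprocity: 33 ≡ 1 and 451 ≡ 3 (mod 4), so (33/451) = +(451/33).
Reduce top mod 33: now compute (22/33).
Pull out 2: since 33 ≡ 1 (mod 8), (2/33) = +1.
Reciprocity: 11 ≡ 3 and 33 ≡ 1 (mod 4), so (11/33) = +(33/11).
Reduce top mod 11: now compute (0/11).
Top reduces to 0: gcd > 1, so the symbol is 0.

0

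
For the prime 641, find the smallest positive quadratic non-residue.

(2/641) = +1, so 2 is a residue.
(3/641) = −1, so 3 is the smallest positive non-residue mod 641.

3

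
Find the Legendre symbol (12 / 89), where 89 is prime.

Euler's criterion: (12/89) ≡ 12^44 (mod 89).
12^2 ≡ 55 (mod 89)
12^4 ≡ 88 (mod 89)
12^8 ≡ 1 (mod 89)
12^16 ≡ 1 (mod 89)
12^32 ≡ 1 (mod 89)
12^44 = 12^(32+8+4) ≡ 88 (mod 89).
Result is 88 ≡ −1, so (12/89) = −1.

-1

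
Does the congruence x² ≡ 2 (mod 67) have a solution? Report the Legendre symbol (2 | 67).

Euler's criterion: (2/67) ≡ 2^33 (mod 67).
2^2 ≡ 4 (mod 67)
2^4 ≡ 16 (mod 67)
2^8 ≡ 55 (mod 67)
2^16 ≡ 10 (mod 67)
2^32 ≡ 33 (mod 67)
2^33 = 2^(32+1) ≡ 66 (mod 67).
Result is 66 ≡ −1, so (2/67) = −1.

-1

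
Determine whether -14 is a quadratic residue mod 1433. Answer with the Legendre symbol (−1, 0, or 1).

First reduce: -14 ≡ 1419 (mod 1433).
Reciprocity: 1419 ≡ 3 and 1433 ≡ 1 (mod 4), so (1419/1433) = +(1433/1419).
Reduce top mod 1419: now compute (14/1419).
Pull out 2: since 1419 ≡ 3 (mod 8), (2/1419) = -1.
Reciprocity: 7 ≡ 3 and 1419 ≡ 3 (mod 4), so (7/1419) = −(1419/7).
Reduce top mod 7: now compute (5/7).
Reciprocity: 5 ≡ 1 and 7 ≡ 3 (mod 4), so (5/7) = +(7/5).
Reduce top mod 5: now compute (2/5).
Pull out 2: since 5 ≡ 5 (mod 8), (2/5) = -1.
Reached (1/5) = 1. Collecting the sign flips along the way, the symbol is -1.

-1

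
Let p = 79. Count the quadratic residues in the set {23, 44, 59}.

(23/79) = +1 → QR.
(44/79) = +1 → QR.
(59/79) = -1 → non-residue.
Total quadratic residues among the 3: 2.

2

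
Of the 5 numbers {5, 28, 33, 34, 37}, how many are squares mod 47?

(5/47) = -1 → non-residue.
(28/47) = +1 → QR.
(33/47) = -1 → non-residue.
(34/47) = +1 → QR.
(37/47) = +1 → QR.
Total quadratic residues among the 5: 3.

3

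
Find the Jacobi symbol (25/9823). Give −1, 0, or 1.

Reciprocity: 25 ≡ 1 and 9823 ≡ 3 (mod 4), so (25/9823) = +(9823/25).
Reduce top mod 25: now compute (23/25).
Reciprocity: 23 ≡ 3 and 25 ≡ 1 (mod 4), so (23/25) = +(25/23).
Reduce top mod 23: now compute (2/23).
Pull out 2: since 23 ≡ 7 (mod 8), (2/23) = +1.
Reached (1/23) = 1. Collecting the sign flips along the way, the symbol is +1.

1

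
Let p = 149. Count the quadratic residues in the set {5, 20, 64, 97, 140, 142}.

(5/149) = +1 → QR.
(20/149) = +1 → QR.
(64/149) = +1 → QR.
(97/149) = -1 → non-residue.
(140/149) = +1 → QR.
(142/149) = +1 → QR.
Total quadratic residues among the 6: 5.

5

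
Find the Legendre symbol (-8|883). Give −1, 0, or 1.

1

Euler's criterion: (-8/883) ≡ 875^441 (mod 883).
875^2 ≡ 64 (mod 883)
875^4 ≡ 564 (mod 883)
875^8 ≡ 216 (mod 883)
875^16 ≡ 740 (mod 883)
875^32 ≡ 140 (mod 883)
875^64 ≡ 174 (mod 883)
875^128 ≡ 254 (mod 883)
875^256 ≡ 57 (mod 883)
875^441 = 875^(256+128+32+16+8+1) ≡ 1 (mod 883).
Result is 1, so (-8/883) = 1.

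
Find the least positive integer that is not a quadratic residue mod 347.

(2/347) = −1, so 2 is the smallest positive non-residue mod 347.

2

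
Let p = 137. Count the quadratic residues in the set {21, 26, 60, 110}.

(21/137) = -1 → non-residue.
(26/137) = -1 → non-residue.
(60/137) = +1 → QR.
(110/137) = -1 → non-residue.
Total quadratic residues among the 4: 1.

1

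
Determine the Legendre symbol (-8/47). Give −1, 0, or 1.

First reduce: -8 ≡ 39 (mod 47).
Reciprocity: 39 ≡ 3 and 47 ≡ 3 (mod 4), so (39/47) = −(47/39).
Reduce top mod 39: now compute (8/39).
Pull out 2^3: since 39 ≡ 7 (mod 8), (2/39) = +1, so (2/39)^3 = +1.
Reached (1/39) = 1. Collecting the sign flips along the way, the symbol is -1.

-1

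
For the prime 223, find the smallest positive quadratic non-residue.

3

(2/223) = +1, so 2 is a residue.
(3/223) = −1, so 3 is the smallest positive non-residue mod 223.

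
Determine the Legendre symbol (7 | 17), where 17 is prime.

-1

Euler's criterion: (7/17) ≡ 7^8 (mod 17).
7^2 ≡ 15 (mod 17)
7^4 ≡ 4 (mod 17)
7^8 ≡ 16 (mod 17)
7^8 = 7^(8) ≡ 16 (mod 17).
Result is 16 ≡ −1, so (7/17) = −1.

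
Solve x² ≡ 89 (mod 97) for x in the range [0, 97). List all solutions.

34, 63

97 ≡ 1 (mod 4), so we find a root by search.
Trying successive values, 34² = 1156 ≡ 89 (mod 97). The other root is 97 − 34 = 63.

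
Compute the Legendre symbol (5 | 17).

-1

Euler's criterion: (5/17) ≡ 5^8 (mod 17).
5^2 ≡ 8 (mod 17)
5^4 ≡ 13 (mod 17)
5^8 ≡ 16 (mod 17)
5^8 = 5^(8) ≡ 16 (mod 17).
Result is 16 ≡ −1, so (5/17) = −1.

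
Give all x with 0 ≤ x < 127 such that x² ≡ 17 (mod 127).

Since 127 ≡ 3 (mod 4), a square root of 17 is 17^((127+1)/4) = 17^32 mod 127.
Repeated squaring: 17^2≡35, 17^4≡82, 17^8≡120, 17^16≡49, 17^32≡115 (mod 127).
17^32 = 17^(32) ≡ 115 (mod 127).
Check: 115² = 13225 ≡ 17 (mod 127). The two roots are 12 and 115.

12, 115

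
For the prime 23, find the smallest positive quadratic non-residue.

5

(2/23) = +1, so 2 is a residue.
(3/23) = +1, so 3 is a residue.
(4/23) = +1, so 4 is a residue.
(5/23) = −1, so 5 is the smallest positive non-residue mod 23.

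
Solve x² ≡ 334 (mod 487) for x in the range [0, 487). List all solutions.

114, 373

Since 487 ≡ 3 (mod 4), a square root of 334 is 334^((487+1)/4) = 334^122 mod 487.
Repeated squaring: 334^2≡33, 334^4≡115, 334^8≡76, 334^16≡419, 334^32≡241, 334^64≡128 (mod 487).
334^122 = 334^(64+32+16+8+2) ≡ 373 (mod 487).
Check: 373² = 139129 ≡ 334 (mod 487). The two roots are 114 and 373.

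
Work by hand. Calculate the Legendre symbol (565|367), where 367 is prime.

-1

First reduce: 565 ≡ 198 (mod 367).
Pull out 2: since 367 ≡ 7 (mod 8), (2/367) = +1.
Reciprocity: 99 ≡ 3 and 367 ≡ 3 (mod 4), so (99/367) = −(367/99).
Reduce top mod 99: now compute (70/99).
Pull out 2: since 99 ≡ 3 (mod 8), (2/99) = -1.
Reciprocity: 35 ≡ 3 and 99 ≡ 3 (mod 4), so (35/99) = −(99/35).
Reduce top mod 35: now compute (29/35).
Reciprocity: 29 ≡ 1 and 35 ≡ 3 (mod 4), so (29/35) = +(35/29).
Reduce top mod 29: now compute (6/29).
Pull out 2: since 29 ≡ 5 (mod 8), (2/29) = -1.
Reciprocity: 3 ≡ 3 and 29 ≡ 1 (mod 4), so (3/29) = +(29/3).
Reduce top mod 3: now compute (2/3).
Pull out 2: since 3 ≡ 3 (mod 8), (2/3) = -1.
Reached (1/3) = 1. Collecting the sign flips along the way, the symbol is -1.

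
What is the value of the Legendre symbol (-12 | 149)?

First reduce: -12 ≡ 137 (mod 149).
Reciprocity: 137 ≡ 1 and 149 ≡ 1 (mod 4), so (137/149) = +(149/137).
Reduce top mod 137: now compute (12/137).
Pull out 2^2: since 137 ≡ 1 (mod 8), (2/137) = +1, so (2/137)^2 = +1.
Reciprocity: 3 ≡ 3 and 137 ≡ 1 (mod 4), so (3/137) = +(137/3).
Reduce top mod 3: now compute (2/3).
Pull out 2: since 3 ≡ 3 (mod 8), (2/3) = -1.
Reached (1/3) = 1. Collecting the sign flips along the way, the symbol is -1.

-1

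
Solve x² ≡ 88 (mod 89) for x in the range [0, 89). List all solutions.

89 ≡ 1 (mod 4), so we find a root by search.
Trying successive values, 34² = 1156 ≡ 88 (mod 89). The other root is 89 − 34 = 55.

34, 55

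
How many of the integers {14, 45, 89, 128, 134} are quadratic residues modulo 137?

2

(14/137) = +1 → QR.
(45/137) = -1 → non-residue.
(89/137) = -1 → non-residue.
(128/137) = +1 → QR.
(134/137) = -1 → non-residue.
Total quadratic residues among the 5: 2.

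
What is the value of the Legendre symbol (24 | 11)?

-1

Euler's criterion: (24/11) ≡ 2^5 (mod 11).
2^2 ≡ 4 (mod 11)
2^4 ≡ 5 (mod 11)
2^5 = 2^(4+1) ≡ 10 (mod 11).
Result is 10 ≡ −1, so (24/11) = −1.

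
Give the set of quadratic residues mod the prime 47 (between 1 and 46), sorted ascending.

1 2 3 4 6 7 8 9 12 14 16 17 18 21 24 25 27 28 32 34 36 37 42

Square k = 1,…,23 (k and 47−k give the same square):
1²=1, 2²=4, 3²=9, 4²=16, 5²=25, 6²=36, 7²≡2, 8²≡17, 9²≡34, 10²≡6, 11²≡27, 12²≡3, 13²≡28, 14²≡8, 15²≡37, 16²≡21, 17²≡7, 18²≡42, 19²≡32, 20²≡24, 21²≡18, 22²≡14, 23²≡12 (mod 47).
So the quadratic residues mod 47 are {1, 2, 3, 4, 6, 7, 8, 9, 12, 14, 16, 17, 18, 21, 24, 25, 27, 28, 32, 34, 36, 37, 42}.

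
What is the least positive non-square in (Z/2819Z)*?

2

(2/2819) = −1, so 2 is the smallest positive non-residue mod 2819.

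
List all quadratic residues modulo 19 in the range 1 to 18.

Square k = 1,…,9 (k and 19−k give the same square):
1²=1, 2²=4, 3²=9, 4²=16, 5²≡6, 6²≡17, 7²≡11, 8²≡7, 9²≡5 (mod 19).
So the quadratic residues mod 19 are {1, 4, 5, 6, 7, 9, 11, 16, 17}.

1, 4, 5, 6, 7, 9, 11, 16, 17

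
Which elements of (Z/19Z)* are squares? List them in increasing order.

Square k = 1,…,9 (k and 19−k give the same square):
1²=1, 2²=4, 3²=9, 4²=16, 5²≡6, 6²≡17, 7²≡11, 8²≡7, 9²≡5 (mod 19).
So the quadratic residues mod 19 are {1, 4, 5, 6, 7, 9, 11, 16, 17}.

1,4,5,6,7,9,11,16,17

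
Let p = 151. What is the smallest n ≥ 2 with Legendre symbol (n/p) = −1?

3

(2/151) = +1, so 2 is a residue.
(3/151) = −1, so 3 is the smallest positive non-residue mod 151.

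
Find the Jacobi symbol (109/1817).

1

Reciprocity: 109 ≡ 1 and 1817 ≡ 1 (mod 4), so (109/1817) = +(1817/109).
Reduce top mod 109: now compute (73/109).
Reciprocity: 73 ≡ 1 and 109 ≡ 1 (mod 4), so (73/109) = +(109/73).
Reduce top mod 73: now compute (36/73).
Pull out 2^2: since 73 ≡ 1 (mod 8), (2/73) = +1, so (2/73)^2 = +1.
Reciprocity: 9 ≡ 1 and 73 ≡ 1 (mod 4), so (9/73) = +(73/9).
Reduce top mod 9: now compute (1/9).
Reached (1/9) = 1. Collecting the sign flips along the way, the symbol is +1.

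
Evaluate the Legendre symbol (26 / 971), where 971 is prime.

-1

Pull out 2: since 971 ≡ 3 (mod 8), (2/971) = -1.
Reciprocity: 13 ≡ 1 and 971 ≡ 3 (mod 4), so (13/971) = +(971/13).
Reduce top mod 13: now compute (9/13).
Reciprocity: 9 ≡ 1 and 13 ≡ 1 (mod 4), so (9/13) = +(13/9).
Reduce top mod 9: now compute (4/9).
Pull out 2^2: since 9 ≡ 1 (mod 8), (2/9) = +1, so (2/9)^2 = +1.
Reached (1/9) = 1. Collecting the sign flips along the way, the symbol is -1.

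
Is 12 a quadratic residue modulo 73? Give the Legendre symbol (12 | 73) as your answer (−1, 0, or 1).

Pull out 2^2: since 73 ≡ 1 (mod 8), (2/73) = +1, so (2/73)^2 = +1.
Reciprocity: 3 ≡ 3 and 73 ≡ 1 (mod 4), so (3/73) = +(73/3).
Reduce top mod 3: now compute (1/3).
Reached (1/3) = 1. Collecting the sign flips along the way, the symbol is +1.

1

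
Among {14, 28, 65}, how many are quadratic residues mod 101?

(14/101) = +1 → QR.
(28/101) = -1 → non-residue.
(65/101) = +1 → QR.
Total quadratic residues among the 3: 2.

2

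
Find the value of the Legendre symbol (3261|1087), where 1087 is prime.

0

First reduce: 3261 ≡ 0 (mod 1087).
Top reduces to 0: gcd > 1, so the symbol is 0.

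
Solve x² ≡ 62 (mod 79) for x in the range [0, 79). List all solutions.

33, 46

Since 79 ≡ 3 (mod 4), a square root of 62 is 62^((79+1)/4) = 62^20 mod 79.
Repeated squaring: 62^2≡52, 62^4≡18, 62^8≡8, 62^16≡64 (mod 79).
62^20 = 62^(16+4) ≡ 46 (mod 79).
Check: 46² = 2116 ≡ 62 (mod 79). The two roots are 33 and 46.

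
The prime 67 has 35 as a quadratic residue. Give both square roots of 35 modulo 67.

Since 67 ≡ 3 (mod 4), a square root of 35 is 35^((67+1)/4) = 35^17 mod 67.
Repeated squaring: 35^2≡19, 35^4≡26, 35^8≡6, 35^16≡36 (mod 67).
35^17 = 35^(16+1) ≡ 54 (mod 67).
Check: 54² = 2916 ≡ 35 (mod 67). The two roots are 13 and 54.

13, 54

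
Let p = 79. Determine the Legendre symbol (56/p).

-1

Pull out 2^3: since 79 ≡ 7 (mod 8), (2/79) = +1, so (2/79)^3 = +1.
Reciprocity: 7 ≡ 3 and 79 ≡ 3 (mod 4), so (7/79) = −(79/7).
Reduce top mod 7: now compute (2/7).
Pull out 2: since 7 ≡ 7 (mod 8), (2/7) = +1.
Reached (1/7) = 1. Collecting the sign flips along the way, the symbol is -1.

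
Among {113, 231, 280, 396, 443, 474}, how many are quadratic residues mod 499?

1

(113/499) = -1 → non-residue.
(231/499) = -1 → non-residue.
(280/499) = +1 → QR.
(396/499) = -1 → non-residue.
(443/499) = -1 → non-residue.
(474/499) = -1 → non-residue.
Total quadratic residues among the 6: 1.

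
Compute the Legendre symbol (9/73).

Euler's criterion: (9/73) ≡ 9^36 (mod 73).
9^2 ≡ 8 (mod 73)
9^4 ≡ 64 (mod 73)
9^8 ≡ 8 (mod 73)
9^16 ≡ 64 (mod 73)
9^32 ≡ 8 (mod 73)
9^36 = 9^(32+4) ≡ 1 (mod 73).
Result is 1, so (9/73) = 1.

1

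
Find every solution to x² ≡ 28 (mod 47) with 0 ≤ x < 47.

Since 47 ≡ 3 (mod 4), a square root of 28 is 28^((47+1)/4) = 28^12 mod 47.
Repeated squaring: 28^2≡32, 28^4≡37, 28^8≡6 (mod 47).
28^12 = 28^(8+4) ≡ 34 (mod 47).
Check: 34² = 1156 ≡ 28 (mod 47). The two roots are 13 and 34.

13, 34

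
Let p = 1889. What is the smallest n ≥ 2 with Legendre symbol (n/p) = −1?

3

(2/1889) = +1, so 2 is a residue.
(3/1889) = −1, so 3 is the smallest positive non-residue mod 1889.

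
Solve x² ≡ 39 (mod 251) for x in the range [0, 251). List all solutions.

Since 251 ≡ 3 (mod 4), a square root of 39 is 39^((251+1)/4) = 39^63 mod 251.
Repeated squaring: 39^2≡15, 39^4≡225, 39^8≡174, 39^16≡156, 39^32≡240 (mod 251).
39^63 = 39^(32+16+8+4+2+1) ≡ 164 (mod 251).
Check: 164² = 26896 ≡ 39 (mod 251). The two roots are 87 and 164.

87, 164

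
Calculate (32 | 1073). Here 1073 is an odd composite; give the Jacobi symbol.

Pull out 2^5: since 1073 ≡ 1 (mod 8), (2/1073) = +1, so (2/1073)^5 = +1.
Reached (1/1073) = 1. Collecting the sign flips along the way, the symbol is +1.

1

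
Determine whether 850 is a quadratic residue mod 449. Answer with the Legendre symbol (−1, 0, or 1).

-1

First reduce: 850 ≡ 401 (mod 449).
Reciprocity: 401 ≡ 1 and 449 ≡ 1 (mod 4), so (401/449) = +(449/401).
Reduce top mod 401: now compute (48/401).
Pull out 2^4: since 401 ≡ 1 (mod 8), (2/401) = +1, so (2/401)^4 = +1.
Reciprocity: 3 ≡ 3 and 401 ≡ 1 (mod 4), so (3/401) = +(401/3).
Reduce top mod 3: now compute (2/3).
Pull out 2: since 3 ≡ 3 (mod 8), (2/3) = -1.
Reached (1/3) = 1. Collecting the sign flips along the way, the symbol is -1.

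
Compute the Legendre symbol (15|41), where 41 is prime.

-1

Euler's criterion: (15/41) ≡ 15^20 (mod 41).
15^2 ≡ 20 (mod 41)
15^4 ≡ 31 (mod 41)
15^8 ≡ 18 (mod 41)
15^16 ≡ 37 (mod 41)
15^20 = 15^(16+4) ≡ 40 (mod 41).
Result is 40 ≡ −1, so (15/41) = −1.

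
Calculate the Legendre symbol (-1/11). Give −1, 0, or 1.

First reduce: -1 ≡ 10 (mod 11).
Pull out 2: since 11 ≡ 3 (mod 8), (2/11) = -1.
Reciprocity: 5 ≡ 1 and 11 ≡ 3 (mod 4), so (5/11) = +(11/5).
Reduce top mod 5: now compute (1/5).
Reached (1/5) = 1. Collecting the sign flips along the way, the symbol is -1.

-1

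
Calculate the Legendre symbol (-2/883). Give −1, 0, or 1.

Euler's criterion: (-2/883) ≡ 881^441 (mod 883).
881^2 ≡ 4 (mod 883)
881^4 ≡ 16 (mod 883)
881^8 ≡ 256 (mod 883)
881^16 ≡ 194 (mod 883)
881^32 ≡ 550 (mod 883)
881^64 ≡ 514 (mod 883)
881^128 ≡ 179 (mod 883)
881^256 ≡ 253 (mod 883)
881^441 = 881^(256+128+32+16+8+1) ≡ 1 (mod 883).
Result is 1, so (-2/883) = 1.

1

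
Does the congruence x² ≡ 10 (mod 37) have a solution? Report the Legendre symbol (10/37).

1

Pull out 2: since 37 ≡ 5 (mod 8), (2/37) = -1.
Reciprocity: 5 ≡ 1 and 37 ≡ 1 (mod 4), so (5/37) = +(37/5).
Reduce top mod 5: now compute (2/5).
Pull out 2: since 5 ≡ 5 (mod 8), (2/5) = -1.
Reached (1/5) = 1. Collecting the sign flips along the way, the symbol is +1.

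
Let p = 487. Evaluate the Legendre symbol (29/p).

1

Euler's criterion: (29/487) ≡ 29^243 (mod 487).
29^2 ≡ 354 (mod 487)
29^4 ≡ 157 (mod 487)
29^8 ≡ 299 (mod 487)
29^16 ≡ 280 (mod 487)
29^32 ≡ 480 (mod 487)
29^64 ≡ 49 (mod 487)
29^128 ≡ 453 (mod 487)
29^243 = 29^(128+64+32+16+2+1) ≡ 1 (mod 487).
Result is 1, so (29/487) = 1.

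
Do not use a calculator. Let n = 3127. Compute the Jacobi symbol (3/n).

Reciprocity: 3 ≡ 3 and 3127 ≡ 3 (mod 4), so (3/3127) = −(3127/3).
Reduce top mod 3: now compute (1/3).
Reached (1/3) = 1. Collecting the sign flips along the way, the symbol is -1.

-1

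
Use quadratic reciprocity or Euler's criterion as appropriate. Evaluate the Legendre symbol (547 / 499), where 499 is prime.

Euler's criterion: (547/499) ≡ 48^249 (mod 499).
48^2 ≡ 308 (mod 499)
48^4 ≡ 54 (mod 499)
48^8 ≡ 421 (mod 499)
48^16 ≡ 96 (mod 499)
48^32 ≡ 234 (mod 499)
48^64 ≡ 365 (mod 499)
48^128 ≡ 491 (mod 499)
48^249 = 48^(128+64+32+16+8+1) ≡ 498 (mod 499).
Result is 498 ≡ −1, so (547/499) = −1.

-1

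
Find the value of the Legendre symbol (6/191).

1

Pull out 2: since 191 ≡ 7 (mod 8), (2/191) = +1.
Reciprocity: 3 ≡ 3 and 191 ≡ 3 (mod 4), so (3/191) = −(191/3).
Reduce top mod 3: now compute (2/3).
Pull out 2: since 3 ≡ 3 (mod 8), (2/3) = -1.
Reached (1/3) = 1. Collecting the sign flips along the way, the symbol is +1.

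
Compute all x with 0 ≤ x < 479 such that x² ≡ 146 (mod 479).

25, 454

Since 479 ≡ 3 (mod 4), a square root of 146 is 146^((479+1)/4) = 146^120 mod 479.
Repeated squaring: 146^2≡240, 146^4≡120, 146^8≡30, 146^16≡421, 146^32≡11, 146^64≡121 (mod 479).
146^120 = 146^(64+32+16+8) ≡ 25 (mod 479).
Check: 25² = 625 ≡ 146 (mod 479). The two roots are 25 and 454.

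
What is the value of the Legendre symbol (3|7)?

Reciprocity: 3 ≡ 3 and 7 ≡ 3 (mod 4), so (3/7) = −(7/3).
Reduce top mod 3: now compute (1/3).
Reached (1/3) = 1. Collecting the sign flips along the way, the symbol is -1.

-1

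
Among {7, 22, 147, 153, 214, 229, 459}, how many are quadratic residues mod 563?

(7/563) = +1 → QR.
(22/563) = -1 → non-residue.
(147/563) = +1 → QR.
(153/563) = +1 → QR.
(214/563) = -1 → non-residue.
(229/563) = -1 → non-residue.
(459/563) = +1 → QR.
Total quadratic residues among the 7: 4.

4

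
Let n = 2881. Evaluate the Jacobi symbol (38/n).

Pull out 2: since 2881 ≡ 1 (mod 8), (2/2881) = +1.
Reciprocity: 19 ≡ 3 and 2881 ≡ 1 (mod 4), so (19/2881) = +(2881/19).
Reduce top mod 19: now compute (12/19).
Pull out 2^2: since 19 ≡ 3 (mod 8), (2/19) = -1, so (2/19)^2 = +1.
Reciprocity: 3 ≡ 3 and 19 ≡ 3 (mod 4), so (3/19) = −(19/3).
Reduce top mod 3: now compute (1/3).
Reached (1/3) = 1. Collecting the sign flips along the way, the symbol is -1.

-1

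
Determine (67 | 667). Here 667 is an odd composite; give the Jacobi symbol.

Reciprocity: 67 ≡ 3 and 667 ≡ 3 (mod 4), so (67/667) = −(667/67).
Reduce top mod 67: now compute (64/67).
Pull out 2^6: since 67 ≡ 3 (mod 8), (2/67) = -1, so (2/67)^6 = +1.
Reached (1/67) = 1. Collecting the sign flips along the way, the symbol is -1.

-1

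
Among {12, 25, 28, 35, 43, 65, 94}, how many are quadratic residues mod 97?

6

(12/97) = +1 → QR.
(25/97) = +1 → QR.
(28/97) = -1 → non-residue.
(35/97) = +1 → QR.
(43/97) = +1 → QR.
(65/97) = +1 → QR.
(94/97) = +1 → QR.
Total quadratic residues among the 7: 6.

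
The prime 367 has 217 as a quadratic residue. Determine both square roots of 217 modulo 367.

Since 367 ≡ 3 (mod 4), a square root of 217 is 217^((367+1)/4) = 217^92 mod 367.
Repeated squaring: 217^2≡113, 217^4≡291, 217^8≡271, 217^16≡41, 217^32≡213, 217^64≡228 (mod 367).
217^92 = 217^(64+16+8+4) ≡ 95 (mod 367).
Check: 95² = 9025 ≡ 217 (mod 367). The two roots are 95 and 272.

95, 272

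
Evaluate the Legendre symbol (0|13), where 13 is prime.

Top reduces to 0: gcd > 1, so the symbol is 0.

0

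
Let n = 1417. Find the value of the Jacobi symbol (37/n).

Reciprocity: 37 ≡ 1 and 1417 ≡ 1 (mod 4), so (37/1417) = +(1417/37).
Reduce top mod 37: now compute (11/37).
Reciprocity: 11 ≡ 3 and 37 ≡ 1 (mod 4), so (11/37) = +(37/11).
Reduce top mod 11: now compute (4/11).
Pull out 2^2: since 11 ≡ 3 (mod 8), (2/11) = -1, so (2/11)^2 = +1.
Reached (1/11) = 1. Collecting the sign flips along the way, the symbol is +1.

1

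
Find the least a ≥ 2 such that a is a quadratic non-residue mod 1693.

(2/1693) = −1, so 2 is the smallest positive non-residue mod 1693.

2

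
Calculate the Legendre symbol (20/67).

Euler's criterion: (20/67) ≡ 20^33 (mod 67).
20^2 ≡ 65 (mod 67)
20^4 ≡ 4 (mod 67)
20^8 ≡ 16 (mod 67)
20^16 ≡ 55 (mod 67)
20^32 ≡ 10 (mod 67)
20^33 = 20^(32+1) ≡ 66 (mod 67).
Result is 66 ≡ −1, so (20/67) = −1.

-1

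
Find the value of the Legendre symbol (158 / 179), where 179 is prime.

1

Pull out 2: since 179 ≡ 3 (mod 8), (2/179) = -1.
Reciprocity: 79 ≡ 3 and 179 ≡ 3 (mod 4), so (79/179) = −(179/79).
Reduce top mod 79: now compute (21/79).
Reciprocity: 21 ≡ 1 and 79 ≡ 3 (mod 4), so (21/79) = +(79/21).
Reduce top mod 21: now compute (16/21).
Pull out 2^4: since 21 ≡ 5 (mod 8), (2/21) = -1, so (2/21)^4 = +1.
Reached (1/21) = 1. Collecting the sign flips along the way, the symbol is +1.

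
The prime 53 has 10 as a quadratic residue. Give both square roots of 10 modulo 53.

53 ≡ 1 (mod 4), so we find a root by search.
Trying successive values, 13² = 169 ≡ 10 (mod 53). The other root is 53 − 13 = 40.

13, 40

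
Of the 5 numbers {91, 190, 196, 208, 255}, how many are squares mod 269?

(91/269) = -1 → non-residue.
(190/269) = +1 → QR.
(196/269) = +1 → QR.
(208/269) = +1 → QR.
(255/269) = +1 → QR.
Total quadratic residues among the 5: 4.

4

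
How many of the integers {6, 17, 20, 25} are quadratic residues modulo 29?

3

(6/29) = +1 → QR.
(17/29) = -1 → non-residue.
(20/29) = +1 → QR.
(25/29) = +1 → QR.
Total quadratic residues among the 4: 3.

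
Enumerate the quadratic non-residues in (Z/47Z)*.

Square k = 1,…,23 (k and 47−k give the same square):
1²=1, 2²=4, 3²=9, 4²=16, 5²=25, 6²=36, 7²≡2, 8²≡17, 9²≡34, 10²≡6, 11²≡27, 12²≡3, 13²≡28, 14²≡8, 15²≡37, 16²≡21, 17²≡7, 18²≡42, 19²≡32, 20²≡24, 21²≡18, 22²≡14, 23²≡12 (mod 47).
The residues are {1, 2, 3, 4, 6, 7, 8, 9, 12, 14, 16, 17, 18, 21, 24, 25, 27, 28, 32, 34, 36, 37, 42}; the non-residues are the remaining 23 nonzero classes.

5,10,11,13,15,19,20,22,23,26,29,30,31,33,35,38,39,40,41,43,44,45,46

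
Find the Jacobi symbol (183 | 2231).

-1

Reciprocity: 183 ≡ 3 and 2231 ≡ 3 (mod 4), so (183/2231) = −(2231/183).
Reduce top mod 183: now compute (35/183).
Reciprocity: 35 ≡ 3 and 183 ≡ 3 (mod 4), so (35/183) = −(183/35).
Reduce top mod 35: now compute (8/35).
Pull out 2^3: since 35 ≡ 3 (mod 8), (2/35) = -1, so (2/35)^3 = -1.
Reached (1/35) = 1. Collecting the sign flips along the way, the symbol is -1.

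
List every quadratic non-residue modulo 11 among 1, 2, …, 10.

Square k = 1,…,5 (k and 11−k give the same square):
1²=1, 2²=4, 3²=9, 4²≡5, 5²≡3 (mod 11).
The residues are {1, 3, 4, 5, 9}; the non-residues are the remaining 5 nonzero classes.

2,6,7,8,10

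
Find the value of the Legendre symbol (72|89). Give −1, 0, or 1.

Euler's criterion: (72/89) ≡ 72^44 (mod 89).
72^2 ≡ 22 (mod 89)
72^4 ≡ 39 (mod 89)
72^8 ≡ 8 (mod 89)
72^16 ≡ 64 (mod 89)
72^32 ≡ 2 (mod 89)
72^44 = 72^(32+8+4) ≡ 1 (mod 89).
Result is 1, so (72/89) = 1.

1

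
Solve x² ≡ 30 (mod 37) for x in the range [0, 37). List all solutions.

37 ≡ 1 (mod 4), so we find a root by search.
Trying successive values, 17² = 289 ≡ 30 (mod 37). The other root is 37 − 17 = 20.

17, 20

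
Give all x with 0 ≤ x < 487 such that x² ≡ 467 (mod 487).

201, 286

Since 487 ≡ 3 (mod 4), a square root of 467 is 467^((487+1)/4) = 467^122 mod 487.
Repeated squaring: 467^2≡400, 467^4≡264, 467^8≡55, 467^16≡103, 467^32≡382, 467^64≡311 (mod 487).
467^122 = 467^(64+32+16+8+2) ≡ 286 (mod 487).
Check: 286² = 81796 ≡ 467 (mod 487). The two roots are 201 and 286.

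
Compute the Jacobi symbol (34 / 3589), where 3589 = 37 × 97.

-1

Pull out 2: since 3589 ≡ 5 (mod 8), (2/3589) = -1.
Reciprocity: 17 ≡ 1 and 3589 ≡ 1 (mod 4), so (17/3589) = +(3589/17).
Reduce top mod 17: now compute (2/17).
Pull out 2: since 17 ≡ 1 (mod 8), (2/17) = +1.
Reached (1/17) = 1. Collecting the sign flips along the way, the symbol is -1.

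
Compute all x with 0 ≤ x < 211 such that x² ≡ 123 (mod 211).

40, 171

Since 211 ≡ 3 (mod 4), a square root of 123 is 123^((211+1)/4) = 123^53 mod 211.
Repeated squaring: 123^2≡148, 123^4≡171, 123^8≡123, 123^16≡148, 123^32≡171 (mod 211).
123^53 = 123^(32+16+4+1) ≡ 171 (mod 211).
Check: 171² = 29241 ≡ 123 (mod 211). The two roots are 40 and 171.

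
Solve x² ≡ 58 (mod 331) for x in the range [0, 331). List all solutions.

Since 331 ≡ 3 (mod 4), a square root of 58 is 58^((331+1)/4) = 58^83 mod 331.
Repeated squaring: 58^2≡54, 58^4≡268, 58^8≡328, 58^16≡9, 58^32≡81, 58^64≡272 (mod 331).
58^83 = 58^(64+16+2+1) ≡ 183 (mod 331).
Check: 183² = 33489 ≡ 58 (mod 331). The two roots are 148 and 183.

148, 183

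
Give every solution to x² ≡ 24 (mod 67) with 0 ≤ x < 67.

15, 52

Since 67 ≡ 3 (mod 4), a square root of 24 is 24^((67+1)/4) = 24^17 mod 67.
Repeated squaring: 24^2≡40, 24^4≡59, 24^8≡64, 24^16≡9 (mod 67).
24^17 = 24^(16+1) ≡ 15 (mod 67).
Check: 15² = 225 ≡ 24 (mod 67). The two roots are 15 and 52.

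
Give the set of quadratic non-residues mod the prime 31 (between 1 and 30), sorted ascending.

Square k = 1,…,15 (k and 31−k give the same square):
1²=1, 2²=4, 3²=9, 4²=16, 5²=25, 6²≡5, 7²≡18, 8²≡2, 9²≡19, 10²≡7, 11²≡28, 12²≡20, 13²≡14, 14²≡10, 15²≡8 (mod 31).
The residues are {1, 2, 4, 5, 7, 8, 9, 10, 14, 16, 18, 19, 20, 25, 28}; the non-residues are the remaining 15 nonzero classes.

3 6 11 12 13 15 17 21 22 23 24 26 27 29 30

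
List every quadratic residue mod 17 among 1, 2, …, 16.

1,2,4,8,9,13,15,16

Square k = 1,…,8 (k and 17−k give the same square):
1²=1, 2²=4, 3²=9, 4²=16, 5²≡8, 6²≡2, 7²≡15, 8²≡13 (mod 17).
So the quadratic residues mod 17 are {1, 2, 4, 8, 9, 13, 15, 16}.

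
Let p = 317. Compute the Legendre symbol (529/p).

Euler's criterion: (529/317) ≡ 212^158 (mod 317).
212^2 ≡ 247 (mod 317)
212^4 ≡ 145 (mod 317)
212^8 ≡ 103 (mod 317)
212^16 ≡ 148 (mod 317)
212^32 ≡ 31 (mod 317)
212^64 ≡ 10 (mod 317)
212^128 ≡ 100 (mod 317)
212^158 = 212^(128+16+8+4+2) ≡ 1 (mod 317).
Result is 1, so (529/317) = 1.

1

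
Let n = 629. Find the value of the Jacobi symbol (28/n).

-1

Pull out 2^2: since 629 ≡ 5 (mod 8), (2/629) = -1, so (2/629)^2 = +1.
Reciprocity: 7 ≡ 3 and 629 ≡ 1 (mod 4), so (7/629) = +(629/7).
Reduce top mod 7: now compute (6/7).
Pull out 2: since 7 ≡ 7 (mod 8), (2/7) = +1.
Reciprocity: 3 ≡ 3 and 7 ≡ 3 (mod 4), so (3/7) = −(7/3).
Reduce top mod 3: now compute (1/3).
Reached (1/3) = 1. Collecting the sign flips along the way, the symbol is -1.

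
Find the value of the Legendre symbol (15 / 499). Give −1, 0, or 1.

Reciprocity: 15 ≡ 3 and 499 ≡ 3 (mod 4), so (15/499) = −(499/15).
Reduce top mod 15: now compute (4/15).
Pull out 2^2: since 15 ≡ 7 (mod 8), (2/15) = +1, so (2/15)^2 = +1.
Reached (1/15) = 1. Collecting the sign flips along the way, the symbol is -1.

-1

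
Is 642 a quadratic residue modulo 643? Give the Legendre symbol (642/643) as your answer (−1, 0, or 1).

Euler's criterion: (642/643) ≡ 642^321 (mod 643).
642^2 ≡ 1 (mod 643)
642^4 ≡ 1 (mod 643)
642^8 ≡ 1 (mod 643)
642^16 ≡ 1 (mod 643)
642^32 ≡ 1 (mod 643)
642^64 ≡ 1 (mod 643)
642^128 ≡ 1 (mod 643)
642^256 ≡ 1 (mod 643)
642^321 = 642^(256+64+1) ≡ 642 (mod 643).
Result is 642 ≡ −1, so (642/643) = −1.

-1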